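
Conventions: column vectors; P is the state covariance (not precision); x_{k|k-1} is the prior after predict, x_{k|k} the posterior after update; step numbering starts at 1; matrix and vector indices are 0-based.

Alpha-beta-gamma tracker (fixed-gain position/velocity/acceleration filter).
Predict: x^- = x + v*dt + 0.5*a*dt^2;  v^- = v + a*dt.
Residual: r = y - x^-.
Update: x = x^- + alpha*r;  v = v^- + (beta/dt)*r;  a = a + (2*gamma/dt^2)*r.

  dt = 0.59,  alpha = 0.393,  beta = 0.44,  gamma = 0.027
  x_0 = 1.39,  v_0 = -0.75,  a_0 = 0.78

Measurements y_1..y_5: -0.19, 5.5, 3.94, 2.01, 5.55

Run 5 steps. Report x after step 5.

x_post = 5.6063

step 1: x_pred=1.0833  r=-1.2733  x^+=0.5829  v^+=-1.2393  a^+=0.5825
step 2: x_pred=-0.0470  r=5.5470  x^+=2.1330  v^+=3.2410  a^+=1.4430
step 3: x_pred=4.2964  r=-0.3564  x^+=4.1563  v^+=3.8266  a^+=1.3877
step 4: x_pred=6.6555  r=-4.6455  x^+=4.8298  v^+=1.1809  a^+=0.6670
step 5: x_pred=5.6427  r=-0.0927  x^+=5.6063  v^+=1.5053  a^+=0.6527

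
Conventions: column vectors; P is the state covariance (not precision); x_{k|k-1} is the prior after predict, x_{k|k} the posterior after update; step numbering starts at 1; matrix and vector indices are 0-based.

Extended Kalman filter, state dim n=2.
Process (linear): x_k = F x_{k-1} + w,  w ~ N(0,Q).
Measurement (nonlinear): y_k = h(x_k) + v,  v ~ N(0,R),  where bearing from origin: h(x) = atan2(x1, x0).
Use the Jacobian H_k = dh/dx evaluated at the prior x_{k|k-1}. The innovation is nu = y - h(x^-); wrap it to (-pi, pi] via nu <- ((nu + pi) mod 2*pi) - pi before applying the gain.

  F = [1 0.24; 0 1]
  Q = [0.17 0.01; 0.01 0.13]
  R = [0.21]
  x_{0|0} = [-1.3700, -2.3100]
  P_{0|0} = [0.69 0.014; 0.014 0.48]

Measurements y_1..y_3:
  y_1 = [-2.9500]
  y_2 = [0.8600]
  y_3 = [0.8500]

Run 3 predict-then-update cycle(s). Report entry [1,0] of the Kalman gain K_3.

step 1: x^-=[-1.9244, -2.3100]  P^-=[0.8944 0.1392; 0.1392 0.6100]  H_jac=[0.2555 -0.2129]  S=[0.2809]  K=[0.7081; -0.3357]  nu=[-0.6846]  x^+=[-2.4092, -2.0802]  P^+=[0.7535 0.2060; 0.2060 0.5783]
step 2: x^-=[-2.9084, -2.0802]  P^-=[1.0557 0.3548; 0.3548 0.7083]  H_jac=[0.1627 -0.2275]  S=[0.2483]  K=[0.3666; -0.4164]  nu=[-2.9025]  x^+=[-3.9726, -0.8716]  P^+=[1.0223 0.3927; 0.3927 0.6653]
step 3: x^-=[-4.1818, -0.8716]  P^-=[1.4191 0.5624; 0.5624 0.7953]  H_jac=[0.0478 -0.2292]  S=[0.2427]  K=[-0.2517; -0.6403]  nu=[-2.4971]  x^+=[-3.5532, 0.7273]  P^+=[1.4037 0.5232; 0.5232 0.6958]

K[1,0] = -0.6403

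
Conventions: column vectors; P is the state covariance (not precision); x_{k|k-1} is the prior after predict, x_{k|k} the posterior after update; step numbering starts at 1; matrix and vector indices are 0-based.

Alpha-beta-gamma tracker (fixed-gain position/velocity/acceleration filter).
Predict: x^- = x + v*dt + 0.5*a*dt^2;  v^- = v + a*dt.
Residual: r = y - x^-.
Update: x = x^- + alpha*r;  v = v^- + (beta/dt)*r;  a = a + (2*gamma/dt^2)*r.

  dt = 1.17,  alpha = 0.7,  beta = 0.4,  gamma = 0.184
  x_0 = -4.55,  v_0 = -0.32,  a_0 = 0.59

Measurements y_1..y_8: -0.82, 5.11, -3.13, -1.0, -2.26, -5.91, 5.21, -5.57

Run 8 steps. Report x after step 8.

x_post = -4.1022

step 1: x_pred=-4.5206  r=3.7006  x^+=-1.9302  v^+=1.6355  a^+=1.5848
step 2: x_pred=1.0680  r=4.0420  x^+=3.8974  v^+=4.8716  a^+=2.6714
step 3: x_pred=11.4256  r=-14.5556  x^+=1.2367  v^+=3.0209  a^+=-1.2415
step 4: x_pred=3.9213  r=-4.9213  x^+=0.4764  v^+=-0.1143  a^+=-2.5645
step 5: x_pred=-1.4126  r=-0.8474  x^+=-2.0058  v^+=-3.4045  a^+=-2.7923
step 6: x_pred=-7.9002  r=1.9902  x^+=-6.5071  v^+=-5.9911  a^+=-2.2573
step 7: x_pred=-15.0617  r=20.2717  x^+=-0.8715  v^+=-1.7017  a^+=3.1923
step 8: x_pred=-0.6775  r=-4.8925  x^+=-4.1022  v^+=0.3607  a^+=1.8770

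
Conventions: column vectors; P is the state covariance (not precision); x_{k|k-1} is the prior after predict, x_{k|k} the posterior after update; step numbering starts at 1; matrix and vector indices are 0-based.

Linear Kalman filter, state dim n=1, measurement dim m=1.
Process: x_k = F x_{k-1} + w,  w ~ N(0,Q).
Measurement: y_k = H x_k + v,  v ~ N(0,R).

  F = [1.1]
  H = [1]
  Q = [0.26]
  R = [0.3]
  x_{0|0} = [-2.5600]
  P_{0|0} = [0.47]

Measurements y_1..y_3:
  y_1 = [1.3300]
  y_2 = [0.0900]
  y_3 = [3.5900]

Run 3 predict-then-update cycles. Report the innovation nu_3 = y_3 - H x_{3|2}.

innov = [3.4268]

step 1: x^-=[-2.8160]  P^-=[0.8287]  S=[1.1287]  K=[0.7342]  nu=[4.1460]  x^+=[0.2280]  P^+=[0.2203]
step 2: x^-=[0.2508]  P^-=[0.5265]  S=[0.8265]  K=[0.6370]  nu=[-0.1608]  x^+=[0.1484]  P^+=[0.1911]
step 3: x^-=[0.1632]  P^-=[0.4912]  S=[0.7912]  K=[0.6208]  nu=[3.4268]  x^+=[2.2907]  P^+=[0.1863]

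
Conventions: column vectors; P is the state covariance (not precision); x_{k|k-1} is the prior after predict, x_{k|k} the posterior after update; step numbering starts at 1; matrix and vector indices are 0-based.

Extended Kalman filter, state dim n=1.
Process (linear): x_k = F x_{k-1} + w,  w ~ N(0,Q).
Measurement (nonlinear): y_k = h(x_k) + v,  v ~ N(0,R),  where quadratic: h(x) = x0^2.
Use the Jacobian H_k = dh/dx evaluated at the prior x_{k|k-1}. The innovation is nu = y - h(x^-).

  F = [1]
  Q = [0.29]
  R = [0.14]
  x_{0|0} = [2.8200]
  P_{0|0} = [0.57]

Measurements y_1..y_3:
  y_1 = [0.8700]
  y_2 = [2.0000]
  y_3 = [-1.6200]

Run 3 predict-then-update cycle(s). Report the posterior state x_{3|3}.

x_post = [0.2160]

step 1: x^-=[2.8200]  P^-=[0.8600]  H_jac=[5.6400]  S=[27.4963]  K=[0.1764]  nu=[-7.0824]  x^+=[1.5706]  P^+=[0.0044]
step 2: x^-=[1.5706]  P^-=[0.2944]  H_jac=[3.1413]  S=[3.0449]  K=[0.3037]  nu=[-0.4669]  x^+=[1.4288]  P^+=[0.0135]
step 3: x^-=[1.4288]  P^-=[0.3035]  H_jac=[2.8577]  S=[2.6188]  K=[0.3312]  nu=[-3.6616]  x^+=[0.2160]  P^+=[0.0162]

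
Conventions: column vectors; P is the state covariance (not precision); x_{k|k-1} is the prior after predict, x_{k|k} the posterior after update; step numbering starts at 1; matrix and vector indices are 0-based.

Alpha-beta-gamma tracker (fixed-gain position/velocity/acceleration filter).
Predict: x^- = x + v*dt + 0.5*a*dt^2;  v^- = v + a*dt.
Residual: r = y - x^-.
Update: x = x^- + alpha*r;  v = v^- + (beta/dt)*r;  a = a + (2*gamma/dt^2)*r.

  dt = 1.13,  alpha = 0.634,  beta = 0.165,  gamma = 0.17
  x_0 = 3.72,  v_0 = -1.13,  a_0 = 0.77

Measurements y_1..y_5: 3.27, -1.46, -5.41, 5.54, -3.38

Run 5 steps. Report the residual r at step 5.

step 1: x_pred=2.9347  r=0.3353  x^+=3.1473  v^+=-0.2109  a^+=0.8593
step 2: x_pred=3.4575  r=-4.9175  x^+=0.3398  v^+=0.0420  a^+=-0.4501
step 3: x_pred=0.0999  r=-5.5099  x^+=-3.3934  v^+=-1.2712  a^+=-1.9172
step 4: x_pred=-6.0539  r=11.5939  x^+=1.2966  v^+=-1.7447  a^+=1.1699
step 5: x_pred=0.0720  r=-3.4520  x^+=-2.1166  v^+=-0.9268  a^+=0.2507

resid = -3.4520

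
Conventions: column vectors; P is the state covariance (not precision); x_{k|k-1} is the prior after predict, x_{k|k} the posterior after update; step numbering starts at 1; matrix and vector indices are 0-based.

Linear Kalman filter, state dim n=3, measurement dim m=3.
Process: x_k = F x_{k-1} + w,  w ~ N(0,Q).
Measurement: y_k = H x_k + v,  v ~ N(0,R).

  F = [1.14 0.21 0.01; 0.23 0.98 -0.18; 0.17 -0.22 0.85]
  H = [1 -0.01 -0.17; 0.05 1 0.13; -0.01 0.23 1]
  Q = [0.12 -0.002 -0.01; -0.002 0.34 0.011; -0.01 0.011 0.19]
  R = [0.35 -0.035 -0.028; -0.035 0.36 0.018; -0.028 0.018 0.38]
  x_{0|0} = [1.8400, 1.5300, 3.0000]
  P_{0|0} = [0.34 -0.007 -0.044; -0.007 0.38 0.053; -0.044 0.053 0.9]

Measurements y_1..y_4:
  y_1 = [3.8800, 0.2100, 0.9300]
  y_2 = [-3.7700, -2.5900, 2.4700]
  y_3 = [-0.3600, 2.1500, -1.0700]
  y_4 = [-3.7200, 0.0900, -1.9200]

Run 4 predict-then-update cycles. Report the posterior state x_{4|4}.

x_post = [-2.1101, -0.0313, -0.7634]

step 1: x^-=[2.4489, 1.3826, 2.5262]  P^-=[0.5746 0.1630 0.0141; 0.1630 0.7339 -0.1572; 0.0141 -0.1572 0.8365]  S=[0.9402 0.1595 -0.1183; 0.1595 1.0851 0.1343; -0.1183 0.1343 1.1820]  K=[0.6049 0.0783 0.0904; 0.0743 0.6614 -0.0593; -0.0267 -0.1253 0.6885]  nu=[1.8744, -1.6235, -1.8897]  x^+=[3.2847, 0.5601, 1.3784]  P^+=[0.2101 -0.0047 0.0220; -0.0047 0.2436 -0.0688; 0.0220 -0.0688 0.2762]
step 2: x^-=[3.8760, 1.0563, 1.6068]  P^-=[0.4018 0.0947 0.0321; 0.0947 0.6144 -0.1325; 0.0321 -0.1325 0.4398]  S=[0.7513 0.0905 -0.0478; 0.0905 0.9582 0.0815; -0.0478 0.0815 0.7904]  K=[0.5238 0.0672 0.0878; 0.0693 0.6259 -0.0504; -0.0068 -0.1213 0.5297]  nu=[-7.3623, -4.0490, 0.6590]  x^+=[-0.1945, -2.0210, 2.4970]  P^+=[0.1823 -0.0046 0.0228; -0.0046 0.2304 -0.0629; 0.0228 -0.0629 0.2140]
step 3: x^-=[-0.6212, -2.4747, 2.5340]  P^-=[0.3652 0.0846 0.0286; 0.0846 0.5960 -0.1159; 0.0286 -0.1159 0.3915]  S=[0.7148 0.0765 -0.0458; 0.0765 0.9423 0.0879; -0.0458 0.0879 0.7487]  K=[0.5013 0.0647 0.0823; 0.0686 0.6194 -0.0414; -0.0074 -0.1135 0.4997]  nu=[0.6672, 4.3264, -3.0410]  x^+=[-0.2571, 0.3764, 0.5183]  P^+=[0.1744 -0.0042 0.0211; -0.0042 0.2277 -0.0589; 0.0211 -0.0589 0.2018]
step 4: x^-=[-0.2089, 0.2165, 0.3140]  P^-=[0.3550 0.0826 0.0260; 0.0826 0.5916 -0.1106; 0.0260 -0.1106 0.3803]  S=[0.7051 0.0731 -0.0470; 0.0731 0.9387 0.0908; -0.0470 0.0908 0.7399]  K=[0.4946 0.0643 0.0796; 0.0689 0.6176 -0.0381; -0.0089 -0.1107 0.4923]  nu=[-3.4555, -0.1569, -2.2859]  x^+=[-2.1101, -0.0313, -0.7634]  P^+=[0.1720 -0.0040 0.0202; -0.0040 0.2269 -0.0575; 0.0202 -0.0575 0.1988]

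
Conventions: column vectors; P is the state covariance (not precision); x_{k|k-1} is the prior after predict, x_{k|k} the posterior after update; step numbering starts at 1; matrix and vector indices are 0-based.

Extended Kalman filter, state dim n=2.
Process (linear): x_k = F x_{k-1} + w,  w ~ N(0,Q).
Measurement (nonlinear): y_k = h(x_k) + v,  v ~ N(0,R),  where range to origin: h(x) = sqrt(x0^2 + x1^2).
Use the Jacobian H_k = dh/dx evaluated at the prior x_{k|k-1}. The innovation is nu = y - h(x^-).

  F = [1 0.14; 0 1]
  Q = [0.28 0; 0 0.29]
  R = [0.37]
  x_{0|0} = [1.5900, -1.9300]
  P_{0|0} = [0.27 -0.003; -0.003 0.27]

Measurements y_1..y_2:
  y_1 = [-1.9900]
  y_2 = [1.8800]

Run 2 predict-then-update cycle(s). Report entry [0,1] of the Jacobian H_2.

step 1: x^-=[1.3198, -1.9300]  P^-=[0.5545 0.0348; 0.0348 0.5600]  H_jac=[0.5645 -0.8255]  S=[0.8958]  K=[0.3173; -0.4941]  nu=[-4.3281]  x^+=[-0.0536, 0.2085]  P^+=[0.4643 0.1752; 0.1752 0.3413]
step 2: x^-=[-0.0244, 0.2085]  P^-=[0.8000 0.2230; 0.2230 0.6313]  H_jac=[-0.1161 0.9932]  S=[0.9522]  K=[0.1351; 0.6314]  nu=[1.6701]  x^+=[0.2013, 1.2629]  P^+=[0.7826 0.1418; 0.1418 0.2518]

H_jac[0,1] = 0.9932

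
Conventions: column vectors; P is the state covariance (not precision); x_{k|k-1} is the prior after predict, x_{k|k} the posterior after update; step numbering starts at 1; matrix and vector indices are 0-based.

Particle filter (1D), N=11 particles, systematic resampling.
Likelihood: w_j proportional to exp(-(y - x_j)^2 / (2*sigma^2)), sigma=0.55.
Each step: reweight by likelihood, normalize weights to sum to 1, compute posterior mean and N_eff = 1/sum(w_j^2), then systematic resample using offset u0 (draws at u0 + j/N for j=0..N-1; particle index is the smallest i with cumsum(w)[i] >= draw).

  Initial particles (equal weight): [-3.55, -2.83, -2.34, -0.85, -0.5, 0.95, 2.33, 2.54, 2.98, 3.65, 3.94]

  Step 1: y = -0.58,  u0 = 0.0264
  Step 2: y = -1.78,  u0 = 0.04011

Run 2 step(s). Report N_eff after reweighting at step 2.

N_eff = 8.1421

step 1: w=[0.0000, 0.0001, 0.0031, 0.4658, 0.5199, 0.0110, 0.0000, 0.0000, 0.0000, 0.0000, 0.0000]  mean=-0.6532  Neff=2.0514  idx=[3, 3, 3, 3, 3, 4, 4, 4, 4, 4, 4]
step 2: w=[0.1499, 0.1499, 0.1499, 0.1499, 0.1499, 0.0417, 0.0417, 0.0417, 0.0417, 0.0417, 0.0417]  mean=-0.7623  Neff=8.1421  idx=[0, 0, 1, 2, 2, 3, 3, 4, 5, 7, 9]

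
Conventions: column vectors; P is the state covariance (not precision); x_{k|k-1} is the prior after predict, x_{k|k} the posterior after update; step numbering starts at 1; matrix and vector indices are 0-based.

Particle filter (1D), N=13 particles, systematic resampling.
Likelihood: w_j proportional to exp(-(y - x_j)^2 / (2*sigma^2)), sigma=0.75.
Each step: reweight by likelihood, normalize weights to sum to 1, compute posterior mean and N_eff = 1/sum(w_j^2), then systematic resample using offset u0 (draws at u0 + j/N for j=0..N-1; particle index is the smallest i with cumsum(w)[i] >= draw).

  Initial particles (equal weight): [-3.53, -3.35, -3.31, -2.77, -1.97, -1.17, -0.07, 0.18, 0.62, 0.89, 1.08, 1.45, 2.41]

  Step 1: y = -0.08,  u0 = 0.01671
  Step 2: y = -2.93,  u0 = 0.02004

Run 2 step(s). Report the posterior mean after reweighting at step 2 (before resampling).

step 1: w=[0.0000, 0.0000, 0.0000, 0.0004, 0.0109, 0.0905, 0.2601, 0.2449, 0.1683, 0.1127, 0.0787, 0.0325, 0.0011]  mean=0.2365  Neff=5.4286  idx=[5, 5, 6, 6, 6, 7, 7, 7, 8, 8, 9, 9, 10]
step 2: w=[0.4897, 0.4897, 0.0053, 0.0053, 0.0053, 0.0014, 0.0014, 0.0014, 0.0001, 0.0001, 0.0000, 0.0000, 0.0000]  mean=-1.1461  Neff=2.0844  idx=[0, 0, 0, 0, 0, 0, 0, 1, 1, 1, 1, 1, 1]

post_mean = -1.1461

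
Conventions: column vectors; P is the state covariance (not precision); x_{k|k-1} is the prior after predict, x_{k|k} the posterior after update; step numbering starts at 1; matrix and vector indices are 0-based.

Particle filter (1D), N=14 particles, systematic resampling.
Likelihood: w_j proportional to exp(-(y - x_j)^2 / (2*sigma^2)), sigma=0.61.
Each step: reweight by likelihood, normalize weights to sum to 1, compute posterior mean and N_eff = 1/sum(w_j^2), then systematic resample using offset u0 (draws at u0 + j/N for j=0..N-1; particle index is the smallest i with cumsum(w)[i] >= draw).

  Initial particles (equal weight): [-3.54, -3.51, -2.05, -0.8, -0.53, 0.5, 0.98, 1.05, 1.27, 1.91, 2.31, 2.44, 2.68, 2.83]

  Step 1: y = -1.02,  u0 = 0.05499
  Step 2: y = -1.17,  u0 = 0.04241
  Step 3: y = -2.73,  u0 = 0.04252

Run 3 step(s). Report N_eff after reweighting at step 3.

N_eff = 11.0666

step 1: w=[0.0001, 0.0001, 0.1229, 0.4792, 0.3703, 0.0229, 0.0024, 0.0016, 0.0004, 0.0000, 0.0000, 0.0000, 0.0000, 0.0000]  mean=-0.8163  Neff=2.6152  idx=[2, 3, 3, 3, 3, 3, 3, 3, 4, 4, 4, 4, 4, 5]
step 2: w=[0.0389, 0.0916, 0.0916, 0.0916, 0.0916, 0.0916, 0.0916, 0.0916, 0.0635, 0.0635, 0.0635, 0.0635, 0.0635, 0.0026]  mean=-0.7595  Neff=12.4402  idx=[1, 1, 2, 3, 4, 4, 5, 6, 7, 8, 9, 10, 11, 12]
step 3: w=[0.0988, 0.0988, 0.0988, 0.0988, 0.0988, 0.0988, 0.0988, 0.0988, 0.0988, 0.0221, 0.0221, 0.0221, 0.0221, 0.0221]  mean=-0.7702  Neff=11.0666  idx=[0, 1, 1, 2, 3, 4, 4, 5, 6, 6, 7, 8, 9, 12]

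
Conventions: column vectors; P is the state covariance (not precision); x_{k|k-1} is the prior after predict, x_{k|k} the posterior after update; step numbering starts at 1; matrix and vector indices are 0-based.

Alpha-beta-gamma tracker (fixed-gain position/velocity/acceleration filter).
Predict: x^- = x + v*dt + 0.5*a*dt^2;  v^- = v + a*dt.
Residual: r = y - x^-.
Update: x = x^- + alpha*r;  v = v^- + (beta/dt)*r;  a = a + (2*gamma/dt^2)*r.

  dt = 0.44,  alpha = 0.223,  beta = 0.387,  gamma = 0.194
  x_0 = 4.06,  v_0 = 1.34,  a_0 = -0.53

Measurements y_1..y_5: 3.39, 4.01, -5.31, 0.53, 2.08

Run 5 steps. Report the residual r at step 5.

step 1: x_pred=4.5983  r=-1.2083  x^+=4.3288  v^+=0.0440  a^+=-2.9516
step 2: x_pred=4.0625  r=-0.0525  x^+=4.0508  v^+=-1.3008  a^+=-3.0568
step 3: x_pred=3.1825  r=-8.4925  x^+=1.2887  v^+=-10.1154  a^+=-20.0770
step 4: x_pred=-5.1055  r=5.6355  x^+=-3.8488  v^+=-13.9926  a^+=-8.7826
step 5: x_pred=-10.8557  r=12.9357  x^+=-7.9710  v^+=-6.4794  a^+=17.1422

resid = 12.9357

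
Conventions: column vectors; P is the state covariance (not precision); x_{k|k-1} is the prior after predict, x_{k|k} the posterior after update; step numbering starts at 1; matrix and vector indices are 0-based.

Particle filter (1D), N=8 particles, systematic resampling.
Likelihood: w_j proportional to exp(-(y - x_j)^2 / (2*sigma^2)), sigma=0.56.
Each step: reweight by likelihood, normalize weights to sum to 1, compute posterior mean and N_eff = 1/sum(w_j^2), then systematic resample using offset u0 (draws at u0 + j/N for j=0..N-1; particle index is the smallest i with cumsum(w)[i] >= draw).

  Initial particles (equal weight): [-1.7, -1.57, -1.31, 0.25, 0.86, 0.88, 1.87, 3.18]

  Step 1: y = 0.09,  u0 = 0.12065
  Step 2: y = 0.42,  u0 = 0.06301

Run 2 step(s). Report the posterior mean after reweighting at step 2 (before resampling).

post_mean = 0.5173

step 1: w=[0.0034, 0.0069, 0.0246, 0.5372, 0.2174, 0.2069, 0.0036, 0.0000]  mean=0.4612  Neff=2.6360  idx=[3, 3, 3, 3, 4, 4, 5, 5]
step 2: w=[0.1422, 0.1422, 0.1422, 0.1422, 0.1094, 0.1094, 0.1063, 0.1063]  mean=0.5173  Neff=7.8509  idx=[0, 1, 2, 3, 3, 5, 6, 7]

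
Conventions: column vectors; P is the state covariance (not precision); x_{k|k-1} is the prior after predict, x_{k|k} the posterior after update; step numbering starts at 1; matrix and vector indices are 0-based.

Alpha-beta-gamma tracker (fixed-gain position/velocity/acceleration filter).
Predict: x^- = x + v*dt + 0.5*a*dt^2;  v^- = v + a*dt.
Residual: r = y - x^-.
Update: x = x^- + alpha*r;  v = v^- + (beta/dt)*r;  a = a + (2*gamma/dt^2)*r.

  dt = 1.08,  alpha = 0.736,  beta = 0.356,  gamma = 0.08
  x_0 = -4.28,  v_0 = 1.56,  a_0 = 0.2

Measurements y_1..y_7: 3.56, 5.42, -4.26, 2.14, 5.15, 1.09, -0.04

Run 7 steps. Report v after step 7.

step 1: x_pred=-2.4786  r=6.0386  x^+=1.9658  v^+=3.7665  a^+=1.0283
step 2: x_pred=6.6334  r=-1.2134  x^+=5.7403  v^+=4.4771  a^+=0.8619
step 3: x_pred=11.0783  r=-15.3383  x^+=-0.2107  v^+=0.3520  a^+=-1.2421
step 4: x_pred=-0.5549  r=2.6949  x^+=1.4285  v^+=-0.1011  a^+=-0.8725
step 5: x_pred=0.8105  r=4.3395  x^+=4.0044  v^+=0.3870  a^+=-0.2772
step 6: x_pred=4.2607  r=-3.1707  x^+=1.9271  v^+=-0.9575  a^+=-0.7121
step 7: x_pred=0.4777  r=-0.5177  x^+=0.0967  v^+=-1.8972  a^+=-0.7831

v_post = -1.8972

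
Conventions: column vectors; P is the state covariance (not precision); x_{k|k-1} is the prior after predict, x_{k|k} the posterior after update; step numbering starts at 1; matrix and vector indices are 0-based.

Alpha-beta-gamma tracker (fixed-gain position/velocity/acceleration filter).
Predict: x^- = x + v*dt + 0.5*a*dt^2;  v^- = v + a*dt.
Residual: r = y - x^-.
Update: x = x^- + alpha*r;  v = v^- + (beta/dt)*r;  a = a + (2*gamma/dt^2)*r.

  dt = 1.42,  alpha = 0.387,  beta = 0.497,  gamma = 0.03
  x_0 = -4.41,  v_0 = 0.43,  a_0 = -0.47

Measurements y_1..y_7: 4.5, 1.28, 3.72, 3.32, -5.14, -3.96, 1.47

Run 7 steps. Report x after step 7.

step 1: x_pred=-4.2733  r=8.7733  x^+=-0.8780  v^+=2.8332  a^+=-0.2089
step 2: x_pred=2.9345  r=-1.6545  x^+=2.2942  v^+=1.9575  a^+=-0.2582
step 3: x_pred=4.8135  r=-1.0935  x^+=4.3903  v^+=1.2081  a^+=-0.2907
step 4: x_pred=5.8127  r=-2.4927  x^+=4.8481  v^+=-0.0772  a^+=-0.3649
step 5: x_pred=4.3706  r=-9.5106  x^+=0.6900  v^+=-3.9240  a^+=-0.6479
step 6: x_pred=-5.5353  r=1.5753  x^+=-4.9257  v^+=-4.2927  a^+=-0.6010
step 7: x_pred=-11.6272  r=13.0972  x^+=-6.5586  v^+=-0.5621  a^+=-0.2113

x_post = -6.5586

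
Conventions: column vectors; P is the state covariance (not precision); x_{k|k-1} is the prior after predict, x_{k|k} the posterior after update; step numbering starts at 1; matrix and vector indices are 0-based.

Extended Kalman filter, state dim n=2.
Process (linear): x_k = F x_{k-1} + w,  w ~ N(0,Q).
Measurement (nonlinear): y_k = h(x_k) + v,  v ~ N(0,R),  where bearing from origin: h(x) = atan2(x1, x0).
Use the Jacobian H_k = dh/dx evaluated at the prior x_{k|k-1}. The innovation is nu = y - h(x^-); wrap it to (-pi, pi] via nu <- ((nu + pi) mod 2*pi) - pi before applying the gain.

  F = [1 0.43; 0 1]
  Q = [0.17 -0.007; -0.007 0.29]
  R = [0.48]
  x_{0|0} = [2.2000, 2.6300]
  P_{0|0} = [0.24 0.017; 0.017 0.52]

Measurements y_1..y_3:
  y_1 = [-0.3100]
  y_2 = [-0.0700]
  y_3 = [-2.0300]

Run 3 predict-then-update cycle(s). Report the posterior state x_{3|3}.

step 1: x^-=[3.3309, 2.6300]  P^-=[0.5208 0.2336; 0.2336 0.8100]  H_jac=[-0.1460 0.1849]  S=[0.5062]  K=[-0.0649; 0.2285]  nu=[-0.9784]  x^+=[3.3944, 2.4064]  P^+=[0.5186 0.2411; 0.2411 0.7836]
step 2: x^-=[4.4291, 2.4064]  P^-=[1.0409 0.5710; 0.5710 1.0736]  H_jac=[-0.0947 0.1743]  S=[0.5031]  K=[0.0019; 0.2645]  nu=[-0.5677]  x^+=[4.4280, 2.2563]  P^+=[1.0409 0.5708; 0.5708 1.0384]
step 3: x^-=[5.3982, 2.2563]  P^-=[1.8937 1.0103; 1.0103 1.3284]  H_jac=[-0.0659 0.1577]  S=[0.5003]  K=[0.0690; 0.2856]  nu=[-2.4259]  x^+=[5.2309, 1.5633]  P^+=[1.8914 1.0004; 1.0004 1.2876]

x_post = [5.2309, 1.5633]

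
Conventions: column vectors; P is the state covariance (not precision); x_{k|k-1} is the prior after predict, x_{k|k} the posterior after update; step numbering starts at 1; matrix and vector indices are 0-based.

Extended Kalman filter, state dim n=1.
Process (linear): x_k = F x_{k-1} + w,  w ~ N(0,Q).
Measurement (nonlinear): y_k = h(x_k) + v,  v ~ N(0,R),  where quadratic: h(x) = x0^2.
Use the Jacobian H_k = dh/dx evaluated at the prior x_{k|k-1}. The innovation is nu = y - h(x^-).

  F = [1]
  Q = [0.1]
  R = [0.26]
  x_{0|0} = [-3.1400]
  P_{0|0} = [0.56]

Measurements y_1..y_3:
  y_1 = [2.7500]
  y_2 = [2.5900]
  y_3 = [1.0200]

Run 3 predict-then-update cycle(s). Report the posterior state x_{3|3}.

step 1: x^-=[-3.1400]  P^-=[0.6600]  H_jac=[-6.2800]  S=[26.2893]  K=[-0.1577]  nu=[-7.1096]  x^+=[-2.0191]  P^+=[0.0065]
step 2: x^-=[-2.0191]  P^-=[0.1065]  H_jac=[-4.0382]  S=[1.9971]  K=[-0.2154]  nu=[-1.4867]  x^+=[-1.6989]  P^+=[0.0139]
step 3: x^-=[-1.6989]  P^-=[0.1139]  H_jac=[-3.3977]  S=[1.5745]  K=[-0.2457]  nu=[-1.8661]  x^+=[-1.2403]  P^+=[0.0188]

x_post = [-1.2403]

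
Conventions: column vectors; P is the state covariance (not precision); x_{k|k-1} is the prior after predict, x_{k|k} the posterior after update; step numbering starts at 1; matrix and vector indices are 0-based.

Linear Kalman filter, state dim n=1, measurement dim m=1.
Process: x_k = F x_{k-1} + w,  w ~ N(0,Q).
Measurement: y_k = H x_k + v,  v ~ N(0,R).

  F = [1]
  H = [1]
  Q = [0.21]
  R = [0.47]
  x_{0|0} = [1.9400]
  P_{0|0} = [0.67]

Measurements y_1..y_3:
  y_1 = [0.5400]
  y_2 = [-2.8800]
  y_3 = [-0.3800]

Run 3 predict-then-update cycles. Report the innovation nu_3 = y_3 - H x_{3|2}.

step 1: x^-=[1.9400]  P^-=[0.8800]  S=[1.3500]  K=[0.6519]  nu=[-1.4000]  x^+=[1.0274]  P^+=[0.3064]
step 2: x^-=[1.0274]  P^-=[0.5164]  S=[0.9864]  K=[0.5235]  nu=[-3.9074]  x^+=[-1.0181]  P^+=[0.2460]
step 3: x^-=[-1.0181]  P^-=[0.4560]  S=[0.9260]  K=[0.4925]  nu=[0.6381]  x^+=[-0.7039]  P^+=[0.2315]

innov = [0.6381]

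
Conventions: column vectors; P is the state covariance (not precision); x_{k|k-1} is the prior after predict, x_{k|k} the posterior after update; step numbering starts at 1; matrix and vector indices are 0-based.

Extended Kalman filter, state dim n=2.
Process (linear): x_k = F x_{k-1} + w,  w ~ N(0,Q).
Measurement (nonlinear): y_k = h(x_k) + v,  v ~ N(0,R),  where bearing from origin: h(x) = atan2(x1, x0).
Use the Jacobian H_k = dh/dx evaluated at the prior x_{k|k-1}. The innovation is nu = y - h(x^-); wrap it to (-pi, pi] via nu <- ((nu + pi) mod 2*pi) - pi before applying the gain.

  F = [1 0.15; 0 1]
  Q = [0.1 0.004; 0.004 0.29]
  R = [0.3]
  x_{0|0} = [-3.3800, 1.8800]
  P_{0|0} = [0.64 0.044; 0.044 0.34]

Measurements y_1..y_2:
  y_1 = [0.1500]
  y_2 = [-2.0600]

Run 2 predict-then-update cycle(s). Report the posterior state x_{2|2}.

step 1: x^-=[-3.0980, 1.8800]  P^-=[0.7609 0.0990; 0.0990 0.6300]  H_jac=[-0.1432 -0.2359]  S=[0.3573]  K=[-0.3702; -0.4556]  nu=[-2.4462]  x^+=[-2.1925, 2.9944]  P^+=[0.7119 0.0387; 0.0387 0.5558]
step 2: x^-=[-1.7433, 2.9944]  P^-=[0.8360 0.1261; 0.1261 0.8458]  H_jac=[-0.2494 -0.1452]  S=[0.3790]  K=[-0.5985; -0.4071]  nu=[2.1252]  x^+=[-3.0153, 2.1293]  P^+=[0.7002 0.0338; 0.0338 0.7830]

x_post = [-3.0153, 2.1293]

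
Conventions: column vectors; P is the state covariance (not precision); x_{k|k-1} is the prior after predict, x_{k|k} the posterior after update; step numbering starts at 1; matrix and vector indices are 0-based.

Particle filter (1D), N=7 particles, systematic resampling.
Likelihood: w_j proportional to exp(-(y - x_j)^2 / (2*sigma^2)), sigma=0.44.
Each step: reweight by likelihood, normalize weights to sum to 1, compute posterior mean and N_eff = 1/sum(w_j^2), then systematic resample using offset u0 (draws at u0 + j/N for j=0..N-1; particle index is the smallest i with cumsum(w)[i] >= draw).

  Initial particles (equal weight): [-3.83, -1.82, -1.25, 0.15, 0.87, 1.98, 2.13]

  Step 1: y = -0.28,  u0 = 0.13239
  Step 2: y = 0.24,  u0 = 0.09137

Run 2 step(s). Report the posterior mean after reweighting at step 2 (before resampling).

step 1: w=[0.0000, 0.0029, 0.1184, 0.8344, 0.0442, 0.0000, 0.0000]  mean=0.0102  Neff=1.4040  idx=[3, 3, 3, 3, 3, 3, 4]
step 2: w=[0.1571, 0.1571, 0.1571, 0.1571, 0.1571, 0.1571, 0.0575]  mean=0.1914  Neff=6.6073  idx=[0, 1, 2, 3, 4, 5, 6]

post_mean = 0.1914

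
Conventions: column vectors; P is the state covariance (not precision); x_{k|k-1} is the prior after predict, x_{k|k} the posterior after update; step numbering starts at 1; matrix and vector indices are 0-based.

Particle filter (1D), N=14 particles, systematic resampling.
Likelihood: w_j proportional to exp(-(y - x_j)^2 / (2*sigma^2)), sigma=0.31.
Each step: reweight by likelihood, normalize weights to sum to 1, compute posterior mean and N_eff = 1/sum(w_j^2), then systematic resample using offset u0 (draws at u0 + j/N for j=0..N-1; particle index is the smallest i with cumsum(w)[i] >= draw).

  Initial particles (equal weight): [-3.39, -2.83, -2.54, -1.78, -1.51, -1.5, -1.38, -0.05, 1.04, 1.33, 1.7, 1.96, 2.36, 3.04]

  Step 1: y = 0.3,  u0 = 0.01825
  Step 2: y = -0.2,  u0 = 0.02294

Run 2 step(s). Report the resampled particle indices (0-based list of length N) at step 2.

step 1: w=[0.0000, 0.0000, 0.0000, 0.0000, 0.0000, 0.0000, 0.0000, 0.8951, 0.0980, 0.0068, 0.0001, 0.0000, 0.0000, 0.0000]  mean=0.0663  Neff=1.2332  idx=[7, 7, 7, 7, 7, 7, 7, 7, 7, 7, 7, 7, 7, 8]
step 2: w=[0.0769, 0.0769, 0.0769, 0.0769, 0.0769, 0.0769, 0.0769, 0.0769, 0.0769, 0.0769, 0.0769, 0.0769, 0.0769, 0.0000]  mean=-0.0500  Neff=13.0008  idx=[0, 1, 2, 3, 4, 4, 5, 6, 7, 8, 9, 10, 11, 12]

resampled_idx = [0, 1, 2, 3, 4, 4, 5, 6, 7, 8, 9, 10, 11, 12]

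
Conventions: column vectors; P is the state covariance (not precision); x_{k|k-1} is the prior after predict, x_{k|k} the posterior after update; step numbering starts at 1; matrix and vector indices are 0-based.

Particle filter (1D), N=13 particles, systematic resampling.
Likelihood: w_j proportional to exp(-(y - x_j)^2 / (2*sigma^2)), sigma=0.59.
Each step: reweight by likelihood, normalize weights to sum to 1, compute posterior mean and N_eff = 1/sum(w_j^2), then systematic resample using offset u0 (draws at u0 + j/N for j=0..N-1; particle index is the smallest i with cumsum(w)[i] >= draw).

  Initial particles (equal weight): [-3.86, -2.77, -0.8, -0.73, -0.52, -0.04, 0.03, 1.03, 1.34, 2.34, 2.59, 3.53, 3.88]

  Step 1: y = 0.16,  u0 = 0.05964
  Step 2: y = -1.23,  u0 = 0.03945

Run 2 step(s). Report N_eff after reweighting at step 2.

N_eff = 6.3931

step 1: w=[0.0000, 0.0000, 0.0761, 0.0917, 0.1473, 0.2701, 0.2792, 0.0965, 0.0387, 0.0003, 0.0001, 0.0000, 0.0000]  mean=-0.0547  Neff=5.0600  idx=[2, 3, 4, 4, 5, 5, 5, 6, 6, 6, 6, 7, 8]
step 2: w=[0.2369, 0.2157, 0.1498, 0.1498, 0.0404, 0.0404, 0.0404, 0.0316, 0.0316, 0.0316, 0.0316, 0.0002, 0.0000]  mean=-0.5036  Neff=6.3931  idx=[0, 0, 0, 1, 1, 1, 2, 2, 3, 3, 5, 7, 9]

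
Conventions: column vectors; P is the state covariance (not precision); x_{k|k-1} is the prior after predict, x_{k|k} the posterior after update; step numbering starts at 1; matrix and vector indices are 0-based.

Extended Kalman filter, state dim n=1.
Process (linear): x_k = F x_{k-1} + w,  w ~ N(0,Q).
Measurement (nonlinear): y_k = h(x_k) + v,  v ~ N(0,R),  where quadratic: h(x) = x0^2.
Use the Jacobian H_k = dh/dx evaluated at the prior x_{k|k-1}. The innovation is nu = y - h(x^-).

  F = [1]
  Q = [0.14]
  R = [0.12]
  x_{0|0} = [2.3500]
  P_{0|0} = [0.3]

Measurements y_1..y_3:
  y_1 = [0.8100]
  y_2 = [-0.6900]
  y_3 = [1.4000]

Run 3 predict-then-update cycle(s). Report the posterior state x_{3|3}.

x_post = [1.1523]

step 1: x^-=[2.3500]  P^-=[0.4400]  H_jac=[4.7000]  S=[9.8396]  K=[0.2102]  nu=[-4.7125]  x^+=[1.3596]  P^+=[0.0054]
step 2: x^-=[1.3596]  P^-=[0.1454]  H_jac=[2.7191]  S=[1.1948]  K=[0.3308]  nu=[-2.5384]  x^+=[0.5198]  P^+=[0.0146]
step 3: x^-=[0.5198]  P^-=[0.1546]  H_jac=[1.0396]  S=[0.2871]  K=[0.5598]  nu=[1.1298]  x^+=[1.1523]  P^+=[0.0646]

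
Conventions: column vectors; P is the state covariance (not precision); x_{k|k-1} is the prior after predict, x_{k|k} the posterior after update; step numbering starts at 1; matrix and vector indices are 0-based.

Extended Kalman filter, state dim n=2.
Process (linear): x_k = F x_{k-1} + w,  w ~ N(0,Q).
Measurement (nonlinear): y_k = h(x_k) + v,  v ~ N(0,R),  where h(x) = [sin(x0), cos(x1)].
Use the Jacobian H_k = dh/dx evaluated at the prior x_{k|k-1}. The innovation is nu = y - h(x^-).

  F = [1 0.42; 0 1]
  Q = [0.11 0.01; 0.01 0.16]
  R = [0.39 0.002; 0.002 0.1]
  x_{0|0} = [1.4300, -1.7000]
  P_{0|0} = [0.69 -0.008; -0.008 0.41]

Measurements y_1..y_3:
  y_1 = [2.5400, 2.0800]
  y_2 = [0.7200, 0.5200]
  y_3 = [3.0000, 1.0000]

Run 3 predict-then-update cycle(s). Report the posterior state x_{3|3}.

step 1: x^-=[0.7160, -1.7000]  P^-=[0.8656 0.1742; 0.1742 0.5700]  H_jac=[0.7544 0.0000; 0.0000 0.9917]  S=[0.8827 0.1323; 0.1323 0.6605]  K=[0.7223 0.1168; 0.0212 0.8515]  nu=[1.8836, 2.2088]  x^+=[2.3346, 0.2208]  P^+=[0.3737 0.0132; 0.0132 0.0859]
step 2: x^-=[2.4274, 0.2208]  P^-=[0.5100 0.0593; 0.0593 0.2459]  H_jac=[-0.7556 0.0000; 0.0000 -0.2190]  S=[0.6812 0.0118; 0.0118 0.1118]  K=[-0.5647 -0.0565; -0.0575 -0.4757]  nu=[0.0650, -0.4557]  x^+=[2.4164, 0.4338]  P^+=[0.2916 0.0310; 0.0310 0.2177]
step 3: x^-=[2.5987, 0.4338]  P^-=[0.4660 0.1324; 0.1324 0.3777]  H_jac=[-0.8562 0.0000; 0.0000 -0.4204]  S=[0.7316 0.0497; 0.0497 0.1667]  K=[-0.5335 -0.1749; -0.0922 -0.9248]  nu=[2.4833, 0.0926]  x^+=[1.2576, 0.1193]  P^+=[0.2434 0.0441; 0.0441 0.2204]

x_post = [1.2576, 0.1193]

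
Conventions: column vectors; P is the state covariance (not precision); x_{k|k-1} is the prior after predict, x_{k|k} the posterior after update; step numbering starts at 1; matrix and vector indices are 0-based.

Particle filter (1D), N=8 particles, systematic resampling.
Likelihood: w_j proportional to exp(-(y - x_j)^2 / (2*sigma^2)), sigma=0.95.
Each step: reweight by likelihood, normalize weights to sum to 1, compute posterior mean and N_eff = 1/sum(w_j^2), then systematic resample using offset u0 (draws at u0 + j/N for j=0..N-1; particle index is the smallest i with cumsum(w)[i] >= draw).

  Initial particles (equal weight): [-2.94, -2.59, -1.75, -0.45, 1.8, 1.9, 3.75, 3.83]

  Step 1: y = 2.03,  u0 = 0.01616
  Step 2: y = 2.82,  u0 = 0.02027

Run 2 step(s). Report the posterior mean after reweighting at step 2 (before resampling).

step 1: w=[0.0000, 0.0000, 0.0002, 0.0141, 0.4123, 0.4206, 0.0824, 0.0705]  mean=2.1138  Neff=2.7871  idx=[4, 4, 4, 4, 5, 5, 5, 6]
step 2: w=[0.1184, 0.1184, 0.1184, 0.1184, 0.1319, 0.1319, 0.1319, 0.1305]  mean=2.0941  Neff=7.9780  idx=[0, 1, 2, 3, 4, 5, 6, 7]

post_mean = 2.0941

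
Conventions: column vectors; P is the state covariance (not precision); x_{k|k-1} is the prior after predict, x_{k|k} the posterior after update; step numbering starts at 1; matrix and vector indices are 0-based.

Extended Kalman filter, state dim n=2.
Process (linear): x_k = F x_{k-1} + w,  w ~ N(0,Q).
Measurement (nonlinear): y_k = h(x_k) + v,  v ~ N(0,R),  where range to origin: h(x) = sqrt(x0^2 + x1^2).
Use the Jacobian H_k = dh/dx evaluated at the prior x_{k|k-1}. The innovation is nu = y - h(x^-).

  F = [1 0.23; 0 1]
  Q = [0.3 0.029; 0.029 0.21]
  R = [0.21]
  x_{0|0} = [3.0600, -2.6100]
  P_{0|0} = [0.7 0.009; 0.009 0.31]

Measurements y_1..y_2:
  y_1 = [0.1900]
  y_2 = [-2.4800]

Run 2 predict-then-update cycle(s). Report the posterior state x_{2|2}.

step 1: x^-=[2.4597, -2.6100]  P^-=[1.0205 0.1093; 0.1093 0.5200]  H_jac=[0.6858 -0.7278]  S=[0.8563]  K=[0.7245; -0.3544]  nu=[-3.3964]  x^+=[-0.0009, -1.4064]  P^+=[0.5711 0.3292; 0.3292 0.4125]
step 2: x^-=[-0.3243, -1.4064]  P^-=[1.0443 0.4530; 0.4530 0.6225]  H_jac=[-0.2247 -0.9744]  S=[1.0522]  K=[-0.6426; -0.6732]  nu=[-3.9233]  x^+=[2.1968, 1.2349]  P^+=[0.6099 -0.0022; -0.0022 0.1456]

x_post = [2.1968, 1.2349]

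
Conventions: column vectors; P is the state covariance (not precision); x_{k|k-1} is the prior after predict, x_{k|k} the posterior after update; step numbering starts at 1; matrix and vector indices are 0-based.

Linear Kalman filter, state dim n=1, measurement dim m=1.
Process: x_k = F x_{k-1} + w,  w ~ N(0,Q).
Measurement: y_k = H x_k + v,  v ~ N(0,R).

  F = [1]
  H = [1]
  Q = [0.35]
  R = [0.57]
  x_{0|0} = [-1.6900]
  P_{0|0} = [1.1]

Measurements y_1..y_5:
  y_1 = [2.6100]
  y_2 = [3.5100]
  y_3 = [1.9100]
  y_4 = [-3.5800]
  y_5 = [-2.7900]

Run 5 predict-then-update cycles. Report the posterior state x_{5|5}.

step 1: x^-=[-1.6900]  P^-=[1.4500]  S=[2.0200]  K=[0.7178]  nu=[4.3000]  x^+=[1.3966]  P^+=[0.4092]
step 2: x^-=[1.3966]  P^-=[0.7592]  S=[1.3292]  K=[0.5712]  nu=[2.1134]  x^+=[2.6037]  P^+=[0.3256]
step 3: x^-=[2.6037]  P^-=[0.6756]  S=[1.2456]  K=[0.5424]  nu=[-0.6937]  x^+=[2.2275]  P^+=[0.3092]
step 4: x^-=[2.2275]  P^-=[0.6592]  S=[1.2292]  K=[0.5363]  nu=[-5.8075]  x^+=[-0.8869]  P^+=[0.3057]
step 5: x^-=[-0.8869]  P^-=[0.6557]  S=[1.2257]  K=[0.5349]  nu=[-1.9031]  x^+=[-1.9050]  P^+=[0.3049]

x_post = [-1.9050]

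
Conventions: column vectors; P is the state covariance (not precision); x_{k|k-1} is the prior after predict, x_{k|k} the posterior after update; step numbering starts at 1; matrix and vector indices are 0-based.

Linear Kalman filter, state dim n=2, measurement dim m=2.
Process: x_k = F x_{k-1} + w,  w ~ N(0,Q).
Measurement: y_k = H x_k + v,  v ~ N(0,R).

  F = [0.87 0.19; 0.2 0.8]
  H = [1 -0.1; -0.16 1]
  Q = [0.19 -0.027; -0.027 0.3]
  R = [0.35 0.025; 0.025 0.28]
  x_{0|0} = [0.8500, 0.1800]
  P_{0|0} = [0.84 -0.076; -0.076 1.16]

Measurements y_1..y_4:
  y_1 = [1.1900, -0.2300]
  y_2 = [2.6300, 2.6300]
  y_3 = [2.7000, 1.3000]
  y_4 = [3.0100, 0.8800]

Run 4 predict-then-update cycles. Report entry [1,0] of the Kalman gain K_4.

K[1,0] = 0.0404

step 1: x^-=[0.7737, 0.3140]  P^-=[0.8425 0.2397; 0.2397 1.0517]  S=[1.1551 0.0286; 0.0286 1.2765]  K=[0.7070 0.0664; 0.0969 0.7916]  nu=[0.4477, -0.4202]  x^+=[1.0623, 0.0247]  P^+=[0.2568 0.0773; 0.0773 0.2365]
step 2: x^-=[0.9289, 0.2323]  P^-=[0.4185 0.1104; 0.1104 0.4864]  S=[0.7513 0.0216; 0.0216 0.7417]  K=[0.5411 0.0428; 0.0641 0.6300]  nu=[1.7243, 2.5464]  x^+=[1.9711, 1.9471]  P^+=[0.1962 0.0569; 0.0569 0.1871]
step 3: x^-=[2.0848, 1.9519]  P^-=[0.3640 0.0773; 0.0773 0.4458]  S=[0.7030 0.0008; 0.0008 0.7104]  K=[0.5068 0.0263; 0.0459 0.6101]  nu=[0.8104, -0.3183]  x^+=[2.4871, 1.7949]  P^+=[0.1830 0.0493; 0.0493 0.1799]
step 4: x^-=[2.5048, 1.9333]  P^-=[0.3513 0.0684; 0.0684 0.4382]  S=[0.6920 -0.0056; -0.0056 0.7053]  K=[0.4979 0.0212; 0.0404 0.6061]  nu=[0.6985, -0.6526]  x^+=[2.8388, 1.5660]  P^+=[0.1795 0.0471; 0.0471 0.1783]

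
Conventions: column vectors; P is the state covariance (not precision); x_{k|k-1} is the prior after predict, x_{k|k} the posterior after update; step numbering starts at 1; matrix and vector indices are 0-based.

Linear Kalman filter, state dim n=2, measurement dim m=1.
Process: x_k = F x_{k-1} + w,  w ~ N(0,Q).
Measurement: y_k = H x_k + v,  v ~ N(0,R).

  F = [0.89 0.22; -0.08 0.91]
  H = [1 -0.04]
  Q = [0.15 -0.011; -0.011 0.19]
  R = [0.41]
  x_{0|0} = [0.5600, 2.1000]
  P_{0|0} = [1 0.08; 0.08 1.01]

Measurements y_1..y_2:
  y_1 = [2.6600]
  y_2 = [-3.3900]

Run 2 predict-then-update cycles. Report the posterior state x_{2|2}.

step 1: x^-=[0.9604, 1.8662]  P^-=[1.0223 0.1834; 0.1834 1.0211]  S=[1.4193]  K=[0.7151; 0.1004]  nu=[1.7742]  x^+=[2.2292, 2.0444]  P^+=[0.2965 0.0814; 0.0814 1.0068]
step 2: x^-=[2.4338, 1.6821]  P^-=[0.4655 0.2340; 0.2340 1.0138]  S=[0.8584]  K=[0.5314; 0.2254]  nu=[-5.7565]  x^+=[-0.6250, 0.3848]  P^+=[0.2231 0.1312; 0.1312 0.9702]

x_post = [-0.6250, 0.3848]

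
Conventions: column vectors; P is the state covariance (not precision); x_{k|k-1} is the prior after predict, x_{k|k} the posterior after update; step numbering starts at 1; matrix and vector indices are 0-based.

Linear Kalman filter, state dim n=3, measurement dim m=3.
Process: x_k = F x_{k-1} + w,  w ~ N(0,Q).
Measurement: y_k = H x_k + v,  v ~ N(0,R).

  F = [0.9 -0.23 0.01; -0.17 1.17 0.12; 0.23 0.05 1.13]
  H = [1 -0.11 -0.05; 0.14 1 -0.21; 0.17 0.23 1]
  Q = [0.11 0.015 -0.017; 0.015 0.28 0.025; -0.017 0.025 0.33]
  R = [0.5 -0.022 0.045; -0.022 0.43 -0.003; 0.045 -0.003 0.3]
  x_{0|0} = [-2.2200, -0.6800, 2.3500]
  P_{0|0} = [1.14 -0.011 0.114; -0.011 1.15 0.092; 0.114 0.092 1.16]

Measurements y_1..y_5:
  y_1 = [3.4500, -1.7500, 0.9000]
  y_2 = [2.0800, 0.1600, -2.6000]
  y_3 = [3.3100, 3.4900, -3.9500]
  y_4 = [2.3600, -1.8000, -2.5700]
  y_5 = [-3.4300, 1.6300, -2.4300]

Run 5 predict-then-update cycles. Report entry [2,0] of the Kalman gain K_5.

K[2,0] = -0.0655

step 1: x^-=[-1.8181, -0.1362, 2.1109]  P^-=[1.1005 -0.4689 0.3113; -0.4689 1.9294 0.3056; 0.3113 0.3056 1.9438]  S=[1.7041 -0.5972 0.2585; -0.5972 2.1888 0.2872; 0.2585 0.2872 2.5874]  K=[0.6512 -0.0074 0.0867; -0.1755 0.7490 0.1932; -0.0733 -0.1550 0.8234]  nu=[5.3587, -0.9160, -0.8705]  x^+=[1.6027, -1.9308, 1.1431]  P^+=[0.3238 -0.0601 0.0141; -0.0601 0.3300 -0.0179; 0.0141 -0.0179 0.2459]
step 2: x^-=[1.8980, -2.3944, 1.5638]  P^-=[0.4150 -0.1869 0.0685; -0.1869 0.7630 0.0233; 0.0685 0.0233 0.6659]  S=[0.9604 -0.2404 0.0885; -0.2404 1.1643 0.0340; 0.0885 0.0340 1.0376]  K=[0.4360 -0.0346 0.0565; -0.1489 0.5934 0.1542; -0.0584 -0.1234 0.6672]  nu=[-0.0032, 2.6171, -3.9358]  x^+=[1.5836, -1.4479, -1.3848]  P^+=[0.2162 -0.0524 0.0120; -0.0524 0.2624 -0.0137; 0.0120 -0.0137 0.1990]
step 3: x^-=[1.7444, -2.1294, -1.2730]  P^-=[0.3210 -0.1442 0.0431; -0.1442 0.6649 0.0251; 0.0431 0.0251 0.5997]  S=[0.8582 -0.1959 0.0620; -0.1959 1.0741 0.0309; 0.0620 0.0309 0.9591]  K=[0.3793 -0.0329 0.0438; -0.1364 0.5661 0.1507; -0.0616 -0.1181 0.6467]  nu=[1.2677, 5.1078, -2.4838]  x^+=[1.9482, 0.2149, -3.5604]  P^+=[0.1876 -0.0470 0.0092; -0.0470 0.2500 -0.0121; 0.0092 -0.0121 0.1928]
step 4: x^-=[1.6683, -0.5070, -3.5644]  P^-=[0.2949 -0.1309 0.0341; -0.1309 0.6453 0.0285; 0.0341 0.0285 0.5891]  S=[0.8299 -0.1825 0.0520; -0.1825 1.0564 0.0330; 0.0520 0.0330 0.9462]  K=[0.3616 -0.0303 0.0384; -0.1312 0.5604 0.1512; -0.0642 -0.1167 0.6432]  nu=[0.4577, -2.2751, 0.8274]  x^+=[1.9345, -1.7170, -2.7960]  P^+=[0.1787 -0.0445 0.0077; -0.0445 0.2472 -0.0115; 0.0077 -0.0115 0.1918]
step 5: x^-=[2.1080, -2.6732, -2.8004]  P^-=[0.2864 -0.1262 0.0305; -0.1262 0.6405 0.0303; 0.0305 0.0303 0.5866]  S=[0.8207 -0.1779 0.0481; -0.1779 1.0521 0.0344; 0.0481 0.0344 0.9432]  K=[0.3557 -0.0290 0.0361; -0.1292 0.5591 0.1517; -0.0655 -0.1163 0.6424]  nu=[-5.9720, 3.4200, 0.6269]  x^+=[-0.0926, 0.1055, -2.4046]  P^+=[0.1757 -0.0435 0.0071; -0.0435 0.2465 -0.0113; 0.0071 -0.0113 0.1915]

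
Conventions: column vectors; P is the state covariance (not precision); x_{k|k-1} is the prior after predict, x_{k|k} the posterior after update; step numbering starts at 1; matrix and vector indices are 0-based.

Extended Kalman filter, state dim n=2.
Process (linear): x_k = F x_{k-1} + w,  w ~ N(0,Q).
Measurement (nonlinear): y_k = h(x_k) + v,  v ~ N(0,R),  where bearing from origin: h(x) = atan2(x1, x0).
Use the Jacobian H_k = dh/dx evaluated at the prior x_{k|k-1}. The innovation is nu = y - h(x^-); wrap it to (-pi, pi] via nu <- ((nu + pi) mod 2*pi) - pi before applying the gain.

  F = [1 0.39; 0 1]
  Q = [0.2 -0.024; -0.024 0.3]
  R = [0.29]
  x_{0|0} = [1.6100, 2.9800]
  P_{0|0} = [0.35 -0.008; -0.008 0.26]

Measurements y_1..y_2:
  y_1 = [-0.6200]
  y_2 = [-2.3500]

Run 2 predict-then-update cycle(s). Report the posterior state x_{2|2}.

step 1: x^-=[2.7722, 2.9800]  P^-=[0.5833 0.0694; 0.0694 0.5600]  H_jac=[-0.1799 0.1673]  S=[0.3204]  K=[-0.2913; 0.2535]  nu=[-1.4415]  x^+=[3.1921, 2.6145]  P^+=[0.5561 0.0931; 0.0931 0.5394]
step 2: x^-=[4.2117, 2.6145]  P^-=[0.9108 0.2794; 0.2794 0.8394]  H_jac=[-0.1064 0.1714]  S=[0.3148]  K=[-0.1557; 0.3626]  nu=[-2.9056]  x^+=[4.6641, 1.5610]  P^+=[0.9031 0.2972; 0.2972 0.7980]

x_post = [4.6641, 1.5610]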